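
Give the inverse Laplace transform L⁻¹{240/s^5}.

L⁻¹{n!/s^(n+1)} = t^n with n=4. So L⁻¹{24/s^5} = t^4, and L⁻¹{240/s^5} = (240/24)·t^4 = 10·t^4

Final answer: 10·t^4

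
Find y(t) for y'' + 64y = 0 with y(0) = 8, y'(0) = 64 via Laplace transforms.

L{y''} + 64L{y} = 0. s²Y - 8s - 64 + 64Y = 0. Y(s² + 64) = 8s + 64. Y = (8s + 64)/(s² + 64). Inverting: y(t) = 8cos(8t) + 8sin(8t)

Final answer: y(t) = 8cos(8t) + 8sin(8t)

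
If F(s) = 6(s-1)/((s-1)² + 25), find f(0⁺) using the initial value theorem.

f(0⁺) = lim_{s→∞} sF(s) = lim_{s→∞} 6s(s-1)/((s-1)² + 25) = 6

Final answer: 6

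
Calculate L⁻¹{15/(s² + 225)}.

This is the form c·a/(s² + a²) with a = 15. L⁻¹ = sin(15t)

Final answer: sin(15t)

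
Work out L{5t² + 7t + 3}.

L{5t² + 7t + 3} = 5·2/s³ + 7/s² + 3/s = 10/s³ + 7/s² + 3/s

Final answer: 10/s³ + 7/s² + 3/s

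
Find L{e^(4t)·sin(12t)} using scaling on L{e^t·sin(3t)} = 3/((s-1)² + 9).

Scaling with a=4: L{e^(4t)·sin(12t)} = (1/4) · 3/((s/4-1)² + 9). Simplifying: 12/((s-4)² + 144)

Final answer: 12/((s-4)² + 144)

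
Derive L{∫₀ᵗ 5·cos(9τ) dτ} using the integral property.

L{∫₀ᵗ f(τ)dτ} = F(s)/s with F(s) = 5s/(s² + 81), so the result is (5s/(s² + 81))/s = 5/(s² + 81)

Final answer: 5/(s² + 81)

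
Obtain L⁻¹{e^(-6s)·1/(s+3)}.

L⁻¹{1/(s+3)} = e^(-3t). By the time shift theorem, L⁻¹{e^(-as)F(s)} = u(t-a)f(t-a) with a=6, so L⁻¹{e^(-6s)·1/(s+3)} = u(t-6)·e^(-3(t-6))

Final answer: u(t-6)·e^(-3(t-6))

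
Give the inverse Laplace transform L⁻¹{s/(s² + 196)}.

L⁻¹{s/(s² + 196)} = cos(14t)

Final answer: cos(14t)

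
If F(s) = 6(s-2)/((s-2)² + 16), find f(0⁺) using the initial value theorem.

f(0⁺) = lim_{s→∞} sF(s) = lim_{s→∞} 6s(s-2)/((s-2)² + 16) = 6

Final answer: 6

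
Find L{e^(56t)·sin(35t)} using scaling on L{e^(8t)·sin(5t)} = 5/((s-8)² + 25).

Scaling with a=7: L{e^(56t)·sin(35t)} = (1/7) · 5/((s/7-8)² + 25). Simplifying: 35/((s-56)² + 1225)

Final answer: 35/((s-56)² + 1225)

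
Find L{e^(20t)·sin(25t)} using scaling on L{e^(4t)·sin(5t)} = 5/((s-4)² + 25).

Scaling with a=5: L{e^(20t)·sin(25t)} = (1/5) · 5/((s/5-4)² + 25). Simplifying: 25/((s-20)² + 625)

Final answer: 25/((s-20)² + 625)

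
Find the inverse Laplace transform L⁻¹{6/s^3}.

L⁻¹{n!/s^(n+1)} = t^n with n=2. So L⁻¹{2/s^3} = t^2, and L⁻¹{6/s^3} = (6/2)·t^2 = 3·t^2

Final answer: 3·t^2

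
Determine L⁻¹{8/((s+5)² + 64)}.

Form: b/((s-a)² + b²) → e^(at)sin(bt). With a=-5, b=8

Final answer: e^(-5t)·sin(8t)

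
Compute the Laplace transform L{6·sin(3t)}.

L{sin(ωt)} = ω/(s² + ω²), so L{sin(3t)} = 3/(s² + 9). Then L{6·sin(3t)} = 6·3/(s² + 9) = 18/(s² + 9)

Final answer: 18/(s² + 9)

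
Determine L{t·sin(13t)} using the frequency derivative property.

L{sin(13t)} = 13/(s² + 169). By L{t·f(t)} = -F'(s): -d/ds[13/(s² + 169)] = -(13)·(-2s)/(s² + 169)² = 26s/(s² + 169)²

Final answer: 26s/(s² + 169)²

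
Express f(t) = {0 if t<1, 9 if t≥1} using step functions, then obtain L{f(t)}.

f(t) = 9·u(t-1). L{u(t-1)} = e^(-s)/s, so L{f(t)} = 9·e^(-s)/s

Final answer: 9·e^(-s)/s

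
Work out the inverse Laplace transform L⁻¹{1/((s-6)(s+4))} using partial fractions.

Decompose: A/(s-6) + B/(s+4). A = 1/10, B = -1/10. f(t) = (e^(6t) - e^(-4t))/10

Final answer: (e^(6t) - e^(-4t))/10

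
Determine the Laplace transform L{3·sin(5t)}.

L{sin(ωt)} = ω/(s² + ω²), so L{sin(5t)} = 5/(s² + 25). Then L{3·sin(5t)} = 3·5/(s² + 25) = 15/(s² + 25)

Final answer: 15/(s² + 25)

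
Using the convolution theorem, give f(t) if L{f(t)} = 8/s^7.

8/s^7 = (8/s)·(1/s^6) = L{8}·L{t^5/120}. By convolution, f(t) = 8*t^5/120 = ∫₀ᵗ 8·τ^5/120 dτ = 8·t^6/720

Final answer: 8·t^6/720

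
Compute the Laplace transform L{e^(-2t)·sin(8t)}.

L{e^(at)·sin(ωt)} = ω/((s-a)² + ω²), so L{e^(-2t)·sin(8t)} = 8/((s+2)² + 64)

Final answer: 8/((s+2)² + 64)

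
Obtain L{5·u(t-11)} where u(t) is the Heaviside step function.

L{u(t-a)} = e^(-as)/s. Here a=11, so L{u(t-11)} = e^(-11s)/s, and L{5·u(t-11)} = 5·e^(-11s)/s

Final answer: 5·e^(-11s)/s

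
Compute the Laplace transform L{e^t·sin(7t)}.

L{e^(at)·sin(ωt)} = ω/((s-a)² + ω²), so L{e^t·sin(7t)} = 7/((s-1)² + 49)

Final answer: 7/((s-1)² + 49)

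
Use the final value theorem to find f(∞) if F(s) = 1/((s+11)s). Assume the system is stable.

f(∞) = lim_{s→0} sF(s) = lim_{s→0} 1/(s+11) = 1/11

Final answer: 1/11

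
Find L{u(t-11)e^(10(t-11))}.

u(t-a)f(t-a) with f(t)=e^(10t). L{e^(10t)} = 1/(s-10). By time shift: e^(-11s)/(s-10)

Final answer: e^(-11s)/(s-10)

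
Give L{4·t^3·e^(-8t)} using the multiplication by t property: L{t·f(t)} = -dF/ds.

Using L{t^n·e^(at)} = n!/(s-a)^(n+1), L{t^3·e^(-8t)} = 6/(s+8)^4, so L{4·t^3·e^(-8t)} = 4·6/(s+8)^4 = 24/(s+8)^4

Final answer: 24/(s+8)^4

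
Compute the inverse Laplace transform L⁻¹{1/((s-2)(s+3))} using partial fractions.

Decompose: A/(s-2) + B/(s+3). A = 1/5, B = -1/5. f(t) = (e^(2t) - e^(-3t))/5

Final answer: (e^(2t) - e^(-3t))/5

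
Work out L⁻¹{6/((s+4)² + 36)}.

Form: b/((s-a)² + b²) → e^(at)sin(bt). With a=-4, b=6

Final answer: e^(-4t)·sin(6t)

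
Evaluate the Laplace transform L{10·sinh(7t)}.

L{sinh(ωt)} = ω/(s² - ω²), so L{sinh(7t)} = 7/(s² - 49). Then L{10·sinh(7t)} = 10·7/(s² - 49) = 70/(s² - 49)

Final answer: 70/(s² - 49)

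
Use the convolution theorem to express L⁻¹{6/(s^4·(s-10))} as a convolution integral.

6/(s^4·(s-10)) = (6/s^4)·(1/(s-10)) = L{t^3}·L{e^(10t)}. So f(t) = t^3*e^(10t) = ∫₀ᵗ τ^3·e^(10(t-τ)) dτ

Final answer: ∫₀ᵗ τ^3·e^(10(t-τ)) dτ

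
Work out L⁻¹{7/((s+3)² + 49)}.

Form: b/((s-a)² + b²) → e^(at)sin(bt). With a=-3, b=7

Final answer: e^(-3t)·sin(7t)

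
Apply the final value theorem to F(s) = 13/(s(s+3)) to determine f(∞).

f(∞) = lim_{s→0} s·13/(s(s+3)) = lim_{s→0} 13/(s+3) = 13/3 = 13/3

Final answer: 13/3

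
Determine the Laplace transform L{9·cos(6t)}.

L{cos(ωt)} = s/(s² + ω²), so L{cos(6t)} = s/(s² + 36). Then L{9·cos(6t)} = 9·s/(s² + 36) = 9s/(s² + 36)

Final answer: 9s/(s² + 36)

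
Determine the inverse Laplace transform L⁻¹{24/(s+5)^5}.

L⁻¹{n!/(s-a)^(n+1)} = t^n·e^(at), so L⁻¹{24/(s+5)^5} = t^4·e^(-5t)

Final answer: t^4·e^(-5t)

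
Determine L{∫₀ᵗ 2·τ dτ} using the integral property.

L{∫₀ᵗ f(τ)dτ} = F(s)/s with f(t) = 2t. F(s) = 2/s^2, so L{∫₀ᵗ 2·τ dτ} = (2/s^2)/s = 2/s^3. (Check: ∫₀ᵗ 2·τ dτ = 2t^2/2.)

Final answer: 2/s^3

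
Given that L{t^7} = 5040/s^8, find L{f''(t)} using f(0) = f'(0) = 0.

L{f''(t)} = s²F(s) - sf(0) - f'(0) = s²·5040/s^8 - 0 - 0 = 5040/s^6

Final answer: 5040/s^6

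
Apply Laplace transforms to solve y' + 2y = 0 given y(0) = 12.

L{y'} + 2L{y} = 0. sY - 12 + 2Y = 0. Y(s+2) = 12. Y = 12/(s+2)

Final answer: y(t) = 12e^(-2t)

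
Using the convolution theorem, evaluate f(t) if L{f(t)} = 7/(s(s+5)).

7/(s(s+5)) = (7/s)·(1/(s+5)) = L{7}·L{e^(-5t)}. By convolution, f(t) = 7*e^(-5t) = ∫₀ᵗ 7·e^(-5τ) dτ = 7·(1 - e^(-5t))/5

Final answer: 7·(1 - e^(-5t))/5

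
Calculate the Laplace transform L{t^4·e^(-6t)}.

L{t^n·e^(at)} = n!/(s-a)^(n+1), so L{t^4·e^(-6t)} = 24/(s+6)^5

Final answer: 24/(s+6)^5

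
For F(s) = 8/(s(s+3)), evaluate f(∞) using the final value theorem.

f(∞) = lim_{s→0} s·8/(s(s+3)) = lim_{s→0} 8/(s+3) = 8/3 = 8/3

Final answer: 8/3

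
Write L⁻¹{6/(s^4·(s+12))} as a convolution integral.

6/(s^4·(s+12)) = (6/s^4)·(1/(s+12)) = L{t^3}·L{e^(-12t)}. So f(t) = t^3*e^(-12t) = ∫₀ᵗ τ^3·e^(-12(t-τ)) dτ

Final answer: ∫₀ᵗ τ^3·e^(-12(t-τ)) dτ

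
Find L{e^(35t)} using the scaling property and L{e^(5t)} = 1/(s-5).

Using L{f(at)} = (1/a)F(s/a) with a=7 and f(t) = e^(5t): L{e^(35t)} = (1/7) · 1/((s/7)-5) = (1/7) · 7/(s-35) = 1/(s-35)

Final answer: 1/(s-35)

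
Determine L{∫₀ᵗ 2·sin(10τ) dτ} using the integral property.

L{∫₀ᵗ f(τ)dτ} = F(s)/s with F(s) = 20/(s² + 100), so the result is (20/(s² + 100))/s = 20/(s(s² + 100))

Final answer: 20/(s(s² + 100))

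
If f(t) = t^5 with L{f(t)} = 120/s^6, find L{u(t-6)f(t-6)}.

Time shift theorem: L{u(t-a)f(t-a)} = e^(-as)F(s). Here a=6, F(s) = 120/s^6, so L{u(t-6)f(t-6)} = e^(-6s)·120/s^6

Final answer: e^(-6s)·120/s^6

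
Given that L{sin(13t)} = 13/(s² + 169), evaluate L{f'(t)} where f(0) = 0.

L{f'(t)} = s·F(s) - f(0) = s·13/(s² + 169) - 0 = 13s/(s² + 169)

Final answer: 13s/(s² + 169)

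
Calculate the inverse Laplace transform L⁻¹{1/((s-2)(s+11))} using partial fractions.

Decompose: A/(s-2) + B/(s+11). A = 1/13, B = -1/13. f(t) = (e^(2t) - e^(-11t))/13

Final answer: (e^(2t) - e^(-11t))/13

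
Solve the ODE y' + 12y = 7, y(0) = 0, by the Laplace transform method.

sY + 12Y = 7/s. Y = 7/(s(s+12)). Partial fractions: Y = 7/12/s - 7/12/(s+12)

Final answer: y(t) = 7/12(1 - e^(-12t))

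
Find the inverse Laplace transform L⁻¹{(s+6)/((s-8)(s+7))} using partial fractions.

Using partial fractions, f(t) = (14e^(8t) + e^(-7t))/15

Final answer: (14e^(8t) + e^(-7t))/15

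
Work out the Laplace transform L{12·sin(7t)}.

L{sin(ωt)} = ω/(s² + ω²), so L{sin(7t)} = 7/(s² + 49). Then L{12·sin(7t)} = 12·7/(s² + 49) = 84/(s² + 49)

Final answer: 84/(s² + 49)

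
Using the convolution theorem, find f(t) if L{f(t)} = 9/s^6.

9/s^6 = (9/s)·(1/s^5) = L{9}·L{t^4/24}. By convolution, f(t) = 9*t^4/24 = ∫₀ᵗ 9·τ^4/24 dτ = 9·t^5/120

Final answer: 9·t^5/120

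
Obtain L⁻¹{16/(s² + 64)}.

This is the form c·a/(s² + a²) with a = 8, c = 2. L⁻¹ = 2·sin(8t)

Final answer: 2·sin(8t)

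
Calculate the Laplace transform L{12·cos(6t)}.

L{cos(ωt)} = s/(s² + ω²), so L{cos(6t)} = s/(s² + 36). Then L{12·cos(6t)} = 12·s/(s² + 36) = 12s/(s² + 36)

Final answer: 12s/(s² + 36)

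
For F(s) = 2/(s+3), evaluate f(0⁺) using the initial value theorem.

f(0⁺) = lim_{s→∞} s·2/(s+3) = lim_{s→∞} 2s/(s+3) = 2

Final answer: 2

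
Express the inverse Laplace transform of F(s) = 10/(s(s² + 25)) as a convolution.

10/(s(s² + 25)) = (1/s)·(10/(s² + 25)) = L{1}·L{2·sin(5t)}. So f(t) = 1*(2·sin(5t)) = ∫₀ᵗ 2·sin(5τ) dτ

Final answer: ∫₀ᵗ 2·sin(5τ) dτ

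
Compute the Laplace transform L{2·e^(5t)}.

L{e^(at)} = 1/(s-a), so L{e^(5t)} = 1/(s-5). Then L{2·e^(5t)} = 2/(s-5)

Final answer: 2/(s-5)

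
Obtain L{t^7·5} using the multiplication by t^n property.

L{5} = 5/s. d^1/ds^1[1/s] = -1/s². d^2/ds^2[1/s] = 2/s^3. d^3/ds^3[1/s] = -6/s^4. d^4/ds^4[1/s] = 24/s^5. d^5/ds^5[1/s] = -120/s^6. d^6/ds^6[1/s] = 720/s^7. d^7/ds^7[1/s] = -5040/s^8. So L{t^7} = (-1)^{7}·-5040/s^8 = 5040/s^8. Then L{t^7·5} = 5·5040/s^8 = 25200/s^8

Final answer: 25200/s^8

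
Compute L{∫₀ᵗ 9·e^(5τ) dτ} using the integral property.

L{∫₀ᵗ f(τ)dτ} = F(s)/s with F(s) = 9/(s-5), so L{∫₀ᵗ 9·e^(5τ) dτ} = 9/(s(s-5))

Final answer: 9/(s(s-5))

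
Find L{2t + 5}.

L{2t + 5} = 2·L{t} + 5·L{1} = 2/s² + 5/s

Final answer: 2/s² + 5/s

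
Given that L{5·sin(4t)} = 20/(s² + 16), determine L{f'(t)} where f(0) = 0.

L{f'(t)} = s·F(s) - f(0) = s·20/(s² + 16) - 0 = 20s/(s² + 16)

Final answer: 20s/(s² + 16)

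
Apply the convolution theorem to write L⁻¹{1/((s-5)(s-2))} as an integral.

1/((s-5)(s-2)) = (1/(s-5))·(1/(s-2)) = L{e^(5t)}·L{e^(2t)}. So f(t) = e^(5t)*e^(2t) = ∫₀ᵗ e^(5τ)·e^(2(t-τ)) dτ

Final answer: ∫₀ᵗ e^(5τ)·e^(2(t-τ)) dτ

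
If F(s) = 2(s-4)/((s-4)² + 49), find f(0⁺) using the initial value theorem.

f(0⁺) = lim_{s→∞} sF(s) = lim_{s→∞} 2s(s-4)/((s-4)² + 49) = 2

Final answer: 2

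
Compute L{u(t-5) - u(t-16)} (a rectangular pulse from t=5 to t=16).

L{u(t-a)} = e^(-as)/s. L{u(t-5) - u(t-16)} = (e^(-5s) - e^(-16s))/s

Final answer: (e^(-5s) - e^(-16s))/s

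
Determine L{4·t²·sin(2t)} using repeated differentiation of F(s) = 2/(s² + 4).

F(s) = 2/(s² + 4). F'(s) = -4s/(s² + 4)². F''(s) = -4(4 - 3s²)/(s² + 4)³ = (12s² - 16)/(s² + 4)³. So L{t²·sin(2t)} = (-1)² F''(s) = (12s² - 16)/(s² + 4)³. Then L{4·t²·sin(2t)} = 4·(12s² - 16)/(s² + 4)³ = (48s² - 64)/(s² + 4)³

Final answer: (48s² - 64)/(s² + 4)³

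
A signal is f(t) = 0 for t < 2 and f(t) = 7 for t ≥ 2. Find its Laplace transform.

f(t) = 7·u(t-2). L{u(t-2)} = e^(-2s)/s, so L{f(t)} = 7·e^(-2s)/s

Final answer: 7·e^(-2s)/s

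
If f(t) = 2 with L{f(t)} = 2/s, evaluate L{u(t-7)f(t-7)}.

Time shift theorem: L{u(t-a)f(t-a)} = e^(-as)F(s). Here a=7, F(s) = 2/s, so L{u(t-7)f(t-7)} = e^(-7s)·2/s

Final answer: e^(-7s)·2/s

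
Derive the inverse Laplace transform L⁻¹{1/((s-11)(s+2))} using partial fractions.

Decompose: A/(s-11) + B/(s+2). A = 1/13, B = -1/13. f(t) = (e^(11t) - e^(-2t))/13

Final answer: (e^(11t) - e^(-2t))/13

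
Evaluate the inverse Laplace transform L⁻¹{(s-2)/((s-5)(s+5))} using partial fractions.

Using partial fractions, f(t) = (3e^(5t) + 7e^(-5t))/10

Final answer: (3e^(5t) + 7e^(-5t))/10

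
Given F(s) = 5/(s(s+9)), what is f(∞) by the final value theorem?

f(∞) = lim_{s→0} s·5/(s(s+9)) = lim_{s→0} 5/(s+9) = 5/9 = 5/9

Final answer: 5/9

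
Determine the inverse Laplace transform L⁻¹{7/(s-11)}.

L⁻¹{1/(s-a)} = e^(at), so L⁻¹{1/(s-11)} = e^(11t), and L⁻¹{7/(s-11)} = 7·e^(11t)

Final answer: 7·e^(11t)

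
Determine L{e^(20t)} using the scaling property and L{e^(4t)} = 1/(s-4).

Using L{f(at)} = (1/a)F(s/a) with a=5 and f(t) = e^(4t): L{e^(20t)} = (1/5) · 1/((s/5)-4) = (1/5) · 5/(s-20) = 1/(s-20)

Final answer: 1/(s-20)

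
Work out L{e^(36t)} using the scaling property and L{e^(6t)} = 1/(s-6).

Using L{f(at)} = (1/a)F(s/a) with a=6 and f(t) = e^(6t): L{e^(36t)} = (1/6) · 1/((s/6)-6) = (1/6) · 6/(s-36) = 1/(s-36)

Final answer: 1/(s-36)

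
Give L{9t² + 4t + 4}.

L{9t² + 4t + 4} = 9·2/s³ + 4/s² + 4/s = 18/s³ + 4/s² + 4/s

Final answer: 18/s³ + 4/s² + 4/s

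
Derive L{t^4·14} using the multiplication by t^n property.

L{14} = 14/s. d^1/ds^1[1/s] = -1/s². d^2/ds^2[1/s] = 2/s^3. d^3/ds^3[1/s] = -6/s^4. d^4/ds^4[1/s] = 24/s^5. So L{t^4} = (-1)^{4}·24/s^5 = 24/s^5. Then L{t^4·14} = 14·24/s^5 = 336/s^5

Final answer: 336/s^5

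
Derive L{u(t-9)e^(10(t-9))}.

u(t-a)f(t-a) with f(t)=e^(10t). L{e^(10t)} = 1/(s-10). By time shift: e^(-9s)/(s-10)

Final answer: e^(-9s)/(s-10)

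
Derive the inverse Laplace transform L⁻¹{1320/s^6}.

L⁻¹{n!/s^(n+1)} = t^n with n=5. So L⁻¹{120/s^6} = t^5, and L⁻¹{1320/s^6} = (1320/120)·t^5 = 11·t^5

Final answer: 11·t^5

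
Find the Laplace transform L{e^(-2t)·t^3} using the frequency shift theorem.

L{e^(at)·t^n} = n!/(s-a)^(n+1), so L{e^(-2t)·t^3} = 6/(s+2)^4

Final answer: 6/(s+2)^4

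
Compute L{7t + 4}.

L{7t + 4} = 7·L{t} + 4·L{1} = 7/s² + 4/s

Final answer: 7/s² + 4/s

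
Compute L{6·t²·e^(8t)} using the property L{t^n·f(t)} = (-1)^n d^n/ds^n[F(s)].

L{e^(8t)} = 1/(s-8). d/ds[1/(s-8)] = -1/(s-8)². d²/ds²[1/(s-8)] = 2/(s-8)³. So L{t²·e^(8t)} = (-1)² · 2/(s-8)³ = 2/(s-8)³. Then L{6·t²·e^(8t)} = 6·2/(s-8)³ = 12/(s-8)³

Final answer: 12/(s-8)³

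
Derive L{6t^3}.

L{t^n} = n!/s^(n+1). So L{6t^3} = 6·3!/s^4 = 36/s^4

Final answer: 36/s^4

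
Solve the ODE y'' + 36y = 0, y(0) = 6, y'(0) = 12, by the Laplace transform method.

L{y''} + 36L{y} = 0. s²Y - 6s - 12 + 36Y = 0. Y(s² + 36) = 6s + 12. Y = (6s + 12)/(s² + 36). Inverting: y(t) = 6cos(6t) + 2sin(6t)

Final answer: y(t) = 6cos(6t) + 2sin(6t)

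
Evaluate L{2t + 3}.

L{2t + 3} = 2·L{t} + 3·L{1} = 2/s² + 3/s

Final answer: 2/s² + 3/s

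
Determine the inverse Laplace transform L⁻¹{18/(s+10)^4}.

L⁻¹{n!/(s-a)^(n+1)} = t^n·e^(at) with n=3, a=-10. So L⁻¹{6/(s+10)^4} = t^3·e^(-10t), and L⁻¹{18/(s+10)^4} = (18/6)·t^3·e^(-10t) = 3·t^3·e^(-10t)

Final answer: 3·t^3·e^(-10t)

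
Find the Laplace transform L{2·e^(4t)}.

L{e^(at)} = 1/(s-a), so L{e^(4t)} = 1/(s-4). Then L{2·e^(4t)} = 2/(s-4)

Final answer: 2/(s-4)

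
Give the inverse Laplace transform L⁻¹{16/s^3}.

L⁻¹{n!/s^(n+1)} = t^n with n=2. So L⁻¹{2/s^3} = t^2, and L⁻¹{16/s^3} = (16/2)·t^2 = 8·t^2

Final answer: 8·t^2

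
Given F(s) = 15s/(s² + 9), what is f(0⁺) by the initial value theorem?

f(0⁺) = lim_{s→∞} s·15s/(s² + 9) = lim_{s→∞} 15s²/(s² + 9) = 15

Final answer: 15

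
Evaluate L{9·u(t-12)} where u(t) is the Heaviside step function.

L{u(t-a)} = e^(-as)/s. Here a=12, so L{u(t-12)} = e^(-12s)/s, and L{9·u(t-12)} = 9·e^(-12s)/s

Final answer: 9·e^(-12s)/s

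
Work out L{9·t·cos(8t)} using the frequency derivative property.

L{cos(8t)} = s/(s² + 64). Derivative: d/ds[s/(s² + 64)] = [(s² + 64) - s·2s]/(s² + 64)² = (64 - s²)/(s² + 64)². So L{t·cos(8t)} = -F'(s) = (s² - 64)/(s² + 64)². Then L{9·t·cos(8t)} = 9·(s² - 64)/(s² + 64)²

Final answer: 9·(s² - 64)/(s² + 64)²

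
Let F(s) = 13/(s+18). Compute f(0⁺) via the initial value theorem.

f(0⁺) = lim_{s→∞} s·13/(s+18) = lim_{s→∞} 13s/(s+18) = 13

Final answer: 13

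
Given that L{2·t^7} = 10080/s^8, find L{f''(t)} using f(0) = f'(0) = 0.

L{f''(t)} = s²F(s) - sf(0) - f'(0) = s²·10080/s^8 - 0 - 0 = 10080/s^6

Final answer: 10080/s^6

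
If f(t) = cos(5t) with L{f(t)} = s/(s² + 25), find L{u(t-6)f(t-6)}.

Time shift theorem: L{u(t-a)f(t-a)} = e^(-as)F(s). Here a=6, F(s) = s/(s² + 25), so L{u(t-6)f(t-6)} = e^(-6s)·s/(s² + 25)

Final answer: e^(-6s)·s/(s² + 25)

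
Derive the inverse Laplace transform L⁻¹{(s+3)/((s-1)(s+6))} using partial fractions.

Using partial fractions, f(t) = (4e^t + 3e^(-6t))/7

Final answer: (4e^t + 3e^(-6t))/7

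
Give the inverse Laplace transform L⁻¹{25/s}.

L⁻¹{c/s} = c, so L⁻¹{25/s} = 25

Final answer: 25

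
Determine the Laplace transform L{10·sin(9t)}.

L{sin(ωt)} = ω/(s² + ω²), so L{sin(9t)} = 9/(s² + 81). Then L{10·sin(9t)} = 10·9/(s² + 81) = 90/(s² + 81)

Final answer: 90/(s² + 81)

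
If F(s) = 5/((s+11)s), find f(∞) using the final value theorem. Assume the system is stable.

f(∞) = lim_{s→0} sF(s) = lim_{s→0} 5/(s+11) = 5/11

Final answer: 5/11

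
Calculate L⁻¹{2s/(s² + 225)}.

This is the form c·s/(s² + a²) with a = 15, c = 2. L⁻¹ = 2·cos(15t)

Final answer: 2·cos(15t)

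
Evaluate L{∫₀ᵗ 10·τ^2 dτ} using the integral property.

L{∫₀ᵗ f(τ)dτ} = F(s)/s with f(t) = 10t^2. F(s) = 20/s^3, so L{∫₀ᵗ 10·τ^2 dτ} = (20/s^3)/s = 20/s^4. (Check: ∫₀ᵗ 10·τ^2 dτ = 10t^3/3.)

Final answer: 20/s^4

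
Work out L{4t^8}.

L{t^n} = n!/s^(n+1). So L{4t^8} = 4·8!/s^9 = 161280/s^9

Final answer: 161280/s^9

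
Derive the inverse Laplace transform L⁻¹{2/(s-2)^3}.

L⁻¹{n!/(s-a)^(n+1)} = t^n·e^(at), so L⁻¹{2/(s-2)^3} = t^2·e^(2t)

Final answer: t^2·e^(2t)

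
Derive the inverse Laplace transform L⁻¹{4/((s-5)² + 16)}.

Using frequency shift, L⁻¹{4/((s-5)² + 16)} = e^(5t)·sin(4t)

Final answer: e^(5t)·sin(4t)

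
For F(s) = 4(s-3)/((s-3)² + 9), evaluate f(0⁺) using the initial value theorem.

f(0⁺) = lim_{s→∞} sF(s) = lim_{s→∞} 4s(s-3)/((s-3)² + 9) = 4

Final answer: 4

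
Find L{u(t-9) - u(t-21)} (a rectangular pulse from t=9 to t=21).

L{u(t-a)} = e^(-as)/s. L{u(t-9) - u(t-21)} = (e^(-9s) - e^(-21s))/s

Final answer: (e^(-9s) - e^(-21s))/s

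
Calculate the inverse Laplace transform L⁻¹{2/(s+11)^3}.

L⁻¹{n!/(s-a)^(n+1)} = t^n·e^(at), so L⁻¹{2/(s+11)^3} = t^2·e^(-11t)

Final answer: t^2·e^(-11t)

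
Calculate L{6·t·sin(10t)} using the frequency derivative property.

L{sin(10t)} = 10/(s² + 100). By L{t·f(t)} = -F'(s): -d/ds[10/(s² + 100)] = -(10)·(-2s)/(s² + 100)² = 20s/(s² + 100)². Then L{6·t·sin(10t)} = 6·20s/(s² + 100)² = 120s/(s² + 100)²

Final answer: 120s/(s² + 100)²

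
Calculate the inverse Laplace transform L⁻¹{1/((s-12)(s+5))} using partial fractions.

Decompose: A/(s-12) + B/(s+5). A = 1/17, B = -1/17. f(t) = (e^(12t) - e^(-5t))/17

Final answer: (e^(12t) - e^(-5t))/17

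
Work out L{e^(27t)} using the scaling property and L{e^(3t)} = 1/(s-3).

Using L{f(at)} = (1/a)F(s/a) with a=9 and f(t) = e^(3t): L{e^(27t)} = (1/9) · 1/((s/9)-3) = (1/9) · 9/(s-27) = 1/(s-27)

Final answer: 1/(s-27)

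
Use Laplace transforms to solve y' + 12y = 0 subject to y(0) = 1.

L{y'} + 12L{y} = 0. sY - 1 + 12Y = 0. Y(s+12) = 1. Y = 1/(s+12)

Final answer: y(t) = e^(-12t)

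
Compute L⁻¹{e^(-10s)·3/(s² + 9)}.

L⁻¹{3/(s² + 9)} = sin(3t). By the time shift theorem, L⁻¹{e^(-as)F(s)} = u(t-a)f(t-a) with a=10, so L⁻¹{e^(-10s)·3/(s² + 9)} = u(t-10)·sin(3(t-10))

Final answer: u(t-10)·sin(3(t-10))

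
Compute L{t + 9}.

L{t + 9} = L{t} + 9·L{1} = 1/s² + 9/s

Final answer: 1/s² + 9/s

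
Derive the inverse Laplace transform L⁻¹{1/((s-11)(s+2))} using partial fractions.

Decompose: A/(s-11) + B/(s+2). A = 1/13, B = -1/13. f(t) = (e^(11t) - e^(-2t))/13

Final answer: (e^(11t) - e^(-2t))/13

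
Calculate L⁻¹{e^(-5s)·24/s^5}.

L⁻¹{24/s^5} = t^4. By the time shift theorem, L⁻¹{e^(-as)F(s)} = u(t-a)f(t-a) with a=5, so L⁻¹{e^(-5s)·24/s^5} = u(t-5)·(t-5)^4

Final answer: u(t-5)·(t-5)^4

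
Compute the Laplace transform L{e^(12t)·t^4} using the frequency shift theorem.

L{e^(at)·t^n} = n!/(s-a)^(n+1), so L{e^(12t)·t^4} = 24/(s-12)^5

Final answer: 24/(s-12)^5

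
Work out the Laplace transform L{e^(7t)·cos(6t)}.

L{e^(at)·cos(ωt)} = (s-a)/((s-a)² + ω²), so L{e^(7t)·cos(6t)} = (s-7)/((s-7)² + 36)

Final answer: (s-7)/((s-7)² + 36)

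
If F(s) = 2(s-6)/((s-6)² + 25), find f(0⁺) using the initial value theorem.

f(0⁺) = lim_{s→∞} sF(s) = lim_{s→∞} 2s(s-6)/((s-6)² + 25) = 2

Final answer: 2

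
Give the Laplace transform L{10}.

L{10} = 10 · L{1} = 10/s

Final answer: 10/s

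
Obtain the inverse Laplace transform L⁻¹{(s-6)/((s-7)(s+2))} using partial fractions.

Using partial fractions, f(t) = (e^(7t) + 8e^(-2t))/9

Final answer: (e^(7t) + 8e^(-2t))/9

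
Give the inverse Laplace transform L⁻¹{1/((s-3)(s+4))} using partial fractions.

Decompose: A/(s-3) + B/(s+4). A = 1/7, B = -1/7. f(t) = (e^(3t) - e^(-4t))/7

Final answer: (e^(3t) - e^(-4t))/7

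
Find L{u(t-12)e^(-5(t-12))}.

u(t-a)f(t-a) with f(t)=e^(-5t). L{e^(-5t)} = 1/(s+5). By time shift: e^(-12s)/(s+5)

Final answer: e^(-12s)/(s+5)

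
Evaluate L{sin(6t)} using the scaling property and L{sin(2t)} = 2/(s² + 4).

Using L{f(at)} = (1/a)F(s/a) with a=3: L{sin(6t)} = (1/3) · 2/((s/3)² + 4) = (1/3) · 2·9/(s² + 36) = 6/(s² + 36)

Final answer: 6/(s² + 36)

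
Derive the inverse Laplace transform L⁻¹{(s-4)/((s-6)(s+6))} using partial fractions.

Using partial fractions, f(t) = (2e^(6t) + 10e^(-6t))/12

Final answer: (2e^(6t) + 10e^(-6t))/12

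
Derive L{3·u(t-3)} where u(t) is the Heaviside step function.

L{u(t-a)} = e^(-as)/s. Here a=3, so L{u(t-3)} = e^(-3s)/s, and L{3·u(t-3)} = 3·e^(-3s)/s

Final answer: 3·e^(-3s)/s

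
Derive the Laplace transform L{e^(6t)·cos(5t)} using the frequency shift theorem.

Frequency shift: L{e^(at)f(t)} = F(s-a). L{e^(6t)·cos(5t)} = (s-6)/((s-6)² + 25)

Final answer: (s-6)/((s-6)² + 25)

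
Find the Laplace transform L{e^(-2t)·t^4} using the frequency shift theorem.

L{e^(at)·t^n} = n!/(s-a)^(n+1), so L{e^(-2t)·t^4} = 24/(s+2)^5

Final answer: 24/(s+2)^5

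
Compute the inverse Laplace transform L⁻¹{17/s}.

L⁻¹{c/s} = c, so L⁻¹{17/s} = 17

Final answer: 17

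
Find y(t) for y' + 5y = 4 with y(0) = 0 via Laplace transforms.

sY + 5Y = 4/s. Y = 4/(s(s+5)). Partial fractions: Y = 4/5/s - 4/5/(s+5)

Final answer: y(t) = 4/5(1 - e^(-5t))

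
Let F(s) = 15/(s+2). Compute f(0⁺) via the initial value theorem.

f(0⁺) = lim_{s→∞} s·15/(s+2) = lim_{s→∞} 15s/(s+2) = 15

Final answer: 15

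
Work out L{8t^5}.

L{t^n} = n!/s^(n+1). So L{8t^5} = 8·5!/s^6 = 960/s^6

Final answer: 960/s^6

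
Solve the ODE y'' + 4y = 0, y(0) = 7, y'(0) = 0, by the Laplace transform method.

L{y''} + 4L{y} = 0. s²Y - 7s - 0 + 4Y = 0. Y(s² + 4) = 7s. Y = (7s)/(s² + 4). Inverting: y(t) = 7cos(2t)

Final answer: y(t) = 7cos(2t)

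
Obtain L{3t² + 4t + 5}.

L{3t² + 4t + 5} = 3·2/s³ + 4/s² + 5/s = 6/s³ + 4/s² + 5/s

Final answer: 6/s³ + 4/s² + 5/s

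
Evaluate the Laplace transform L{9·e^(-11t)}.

L{e^(at)} = 1/(s-a), so L{e^(-11t)} = 1/(s+11). Then L{9·e^(-11t)} = 9/(s+11)

Final answer: 9/(s+11)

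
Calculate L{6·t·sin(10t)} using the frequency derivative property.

L{sin(10t)} = 10/(s² + 100). By L{t·f(t)} = -F'(s): -d/ds[10/(s² + 100)] = -(10)·(-2s)/(s² + 100)² = 20s/(s² + 100)². Then L{6·t·sin(10t)} = 6·20s/(s² + 100)² = 120s/(s² + 100)²

Final answer: 120s/(s² + 100)²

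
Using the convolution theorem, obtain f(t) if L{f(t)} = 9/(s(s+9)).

9/(s(s+9)) = (9/s)·(1/(s+9)) = L{9}·L{e^(-9t)}. By convolution, f(t) = 9*e^(-9t) = ∫₀ᵗ 9·e^(-9τ) dτ = 9·(1 - e^(-9t))/9

Final answer: 9·(1 - e^(-9t))/9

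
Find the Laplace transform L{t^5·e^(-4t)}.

L{t^n·e^(at)} = n!/(s-a)^(n+1), so L{t^5·e^(-4t)} = 120/(s+4)^6

Final answer: 120/(s+4)^6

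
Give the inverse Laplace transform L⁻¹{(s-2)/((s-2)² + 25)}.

Using frequency shift, L⁻¹{(s-2)/((s-2)² + 25)} = e^(2t)·cos(5t)

Final answer: e^(2t)·cos(5t)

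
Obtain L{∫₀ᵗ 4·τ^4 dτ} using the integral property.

L{∫₀ᵗ f(τ)dτ} = F(s)/s with f(t) = 4t^4. F(s) = 96/s^5, so L{∫₀ᵗ 4·τ^4 dτ} = (96/s^5)/s = 96/s^6. (Check: ∫₀ᵗ 4·τ^4 dτ = 4t^5/5.)

Final answer: 96/s^6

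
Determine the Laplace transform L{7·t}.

L{t^n} = n!/s^(n+1), so L{t} = 1/s^2. Then L{7·t} = 7·1/s^2 = 7/s^2

Final answer: 7/s^2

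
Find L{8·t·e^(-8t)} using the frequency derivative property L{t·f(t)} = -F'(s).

L{e^(-8t)} = 1/(s+8). By frequency derivative: L{t·e^(-8t)} = -d/ds[1/(s+8)] = -(-1)/(s+8)² = 1/(s+8)². Then L{8·t·e^(-8t)} = 8·1/(s+8)² = 8/(s+8)²

Final answer: 8/(s+8)²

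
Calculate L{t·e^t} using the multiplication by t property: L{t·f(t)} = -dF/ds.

Using L{t^n·e^(at)} = n!/(s-a)^(n+1), L{t·e^t} = 1/(s-1)^2

Final answer: 1/(s-1)^2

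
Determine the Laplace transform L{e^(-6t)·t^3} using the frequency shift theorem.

L{e^(at)·t^n} = n!/(s-a)^(n+1), so L{e^(-6t)·t^3} = 6/(s+6)^4

Final answer: 6/(s+6)^4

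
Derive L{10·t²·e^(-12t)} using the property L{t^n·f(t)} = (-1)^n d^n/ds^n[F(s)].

L{e^(-12t)} = 1/(s+12). d/ds[1/(s+12)] = -1/(s+12)². d²/ds²[1/(s+12)] = 2/(s+12)³. So L{t²·e^(-12t)} = (-1)² · 2/(s+12)³ = 2/(s+12)³. Then L{10·t²·e^(-12t)} = 10·2/(s+12)³ = 20/(s+12)³

Final answer: 20/(s+12)³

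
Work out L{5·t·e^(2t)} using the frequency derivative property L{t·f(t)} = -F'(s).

L{e^(2t)} = 1/(s-2). By frequency derivative: L{t·e^(2t)} = -d/ds[1/(s-2)] = -(-1)/(s-2)² = 1/(s-2)². Then L{5·t·e^(2t)} = 5·1/(s-2)² = 5/(s-2)²

Final answer: 5/(s-2)²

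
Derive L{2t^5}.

L{t^n} = n!/s^(n+1). So L{2t^5} = 2·5!/s^6 = 240/s^6

Final answer: 240/s^6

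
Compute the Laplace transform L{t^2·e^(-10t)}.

L{t^n·e^(at)} = n!/(s-a)^(n+1), so L{t^2·e^(-10t)} = 2/(s+10)^3

Final answer: 2/(s+10)^3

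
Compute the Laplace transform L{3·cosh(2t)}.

L{cosh(ωt)} = s/(s² - ω²), so L{cosh(2t)} = s/(s² - 4). Then L{3·cosh(2t)} = 3·s/(s² - 4) = 3s/(s² - 4)

Final answer: 3s/(s² - 4)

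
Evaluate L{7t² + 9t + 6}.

L{7t² + 9t + 6} = 7·2/s³ + 9/s² + 6/s = 14/s³ + 9/s² + 6/s

Final answer: 14/s³ + 9/s² + 6/s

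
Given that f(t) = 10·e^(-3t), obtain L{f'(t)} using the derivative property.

f(0) = 10, F(s) = 10/(s+3). L{f'(t)} = s·F(s) - f(0) = 10s/(s+3) - 10 = (10s - 10(s+3))/(s+3) = -30/(s+3)

Final answer: -30/(s+3)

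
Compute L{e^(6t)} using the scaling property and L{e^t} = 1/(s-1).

Using L{f(at)} = (1/a)F(s/a) with a=6 and f(t) = e^t: L{e^(6t)} = (1/6) · 1/((s/6)-1) = (1/6) · 6/(s-6) = 1/(s-6)

Final answer: 1/(s-6)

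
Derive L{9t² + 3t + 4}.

L{9t² + 3t + 4} = 9·2/s³ + 3/s² + 4/s = 18/s³ + 3/s² + 4/s

Final answer: 18/s³ + 3/s² + 4/s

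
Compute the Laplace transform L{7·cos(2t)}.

L{cos(ωt)} = s/(s² + ω²), so L{cos(2t)} = s/(s² + 4). Then L{7·cos(2t)} = 7·s/(s² + 4) = 7s/(s² + 4)

Final answer: 7s/(s² + 4)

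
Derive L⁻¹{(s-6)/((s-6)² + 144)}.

Using frequency shift: L⁻¹{(s-a)/((s-a)² + b²)} = e^(at)cos(bt). Here a=6, b=12

Final answer: e^(6t)·cos(12t)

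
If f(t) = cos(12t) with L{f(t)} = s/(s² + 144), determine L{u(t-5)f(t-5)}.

Time shift theorem: L{u(t-a)f(t-a)} = e^(-as)F(s). Here a=5, F(s) = s/(s² + 144), so L{u(t-5)f(t-5)} = e^(-5s)·s/(s² + 144)

Final answer: e^(-5s)·s/(s² + 144)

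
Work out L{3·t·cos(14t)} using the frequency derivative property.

L{cos(14t)} = s/(s² + 196). Derivative: d/ds[s/(s² + 196)] = [(s² + 196) - s·2s]/(s² + 196)² = (196 - s²)/(s² + 196)². So L{t·cos(14t)} = -F'(s) = (s² - 196)/(s² + 196)². Then L{3·t·cos(14t)} = 3·(s² - 196)/(s² + 196)²

Final answer: 3·(s² - 196)/(s² + 196)²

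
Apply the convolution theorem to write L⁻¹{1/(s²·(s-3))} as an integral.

1/(s²·(s-3)) = (1/s^2)·(1/(s-3)) = L{t}·L{e^(3t)}. So f(t) = t*e^(3t) = ∫₀ᵗ τ·e^(3(t-τ)) dτ

Final answer: ∫₀ᵗ τ·e^(3(t-τ)) dτ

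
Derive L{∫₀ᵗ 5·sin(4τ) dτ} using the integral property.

L{∫₀ᵗ f(τ)dτ} = F(s)/s with F(s) = 20/(s² + 16), so the result is (20/(s² + 16))/s = 20/(s(s² + 16))

Final answer: 20/(s(s² + 16))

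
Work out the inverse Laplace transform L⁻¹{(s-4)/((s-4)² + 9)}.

Using frequency shift, L⁻¹{(s-4)/((s-4)² + 9)} = e^(4t)·cos(3t)

Final answer: e^(4t)·cos(3t)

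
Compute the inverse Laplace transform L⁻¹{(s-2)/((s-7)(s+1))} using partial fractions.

Using partial fractions, f(t) = (5e^(7t) + 3e^(-t))/8

Final answer: (5e^(7t) + 3e^(-t))/8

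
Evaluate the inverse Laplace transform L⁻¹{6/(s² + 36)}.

L⁻¹{6/(s² + 36)} = sin(6t)

Final answer: sin(6t)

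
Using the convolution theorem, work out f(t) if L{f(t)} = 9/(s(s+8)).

9/(s(s+8)) = (9/s)·(1/(s+8)) = L{9}·L{e^(-8t)}. By convolution, f(t) = 9*e^(-8t) = ∫₀ᵗ 9·e^(-8τ) dτ = 9·(1 - e^(-8t))/8

Final answer: 9·(1 - e^(-8t))/8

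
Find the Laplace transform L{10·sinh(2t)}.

L{sinh(ωt)} = ω/(s² - ω²), so L{sinh(2t)} = 2/(s² - 4). Then L{10·sinh(2t)} = 10·2/(s² - 4) = 20/(s² - 4)

Final answer: 20/(s² - 4)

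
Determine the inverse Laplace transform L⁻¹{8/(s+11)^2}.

L⁻¹{n!/(s-a)^(n+1)} = t^n·e^(at) with n=1, a=-11. So L⁻¹{1/(s+11)^2} = t·e^(-11t), and L⁻¹{8/(s+11)^2} = (8/1)·t·e^(-11t) = 8·t·e^(-11t)

Final answer: 8·t·e^(-11t)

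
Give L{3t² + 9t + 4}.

L{3t² + 9t + 4} = 3·2/s³ + 9/s² + 4/s = 6/s³ + 9/s² + 4/s

Final answer: 6/s³ + 9/s² + 4/s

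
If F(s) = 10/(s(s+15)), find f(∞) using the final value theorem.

f(∞) = lim_{s→0} s·10/(s(s+15)) = lim_{s→0} 10/(s+15) = 10/15 = 2/3

Final answer: 2/3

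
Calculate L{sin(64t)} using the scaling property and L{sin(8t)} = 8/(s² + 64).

Using L{f(at)} = (1/a)F(s/a) with a=8: L{sin(64t)} = (1/8) · 8/((s/8)² + 64) = (1/8) · 8·64/(s² + 4096) = 64/(s² + 4096)

Final answer: 64/(s² + 4096)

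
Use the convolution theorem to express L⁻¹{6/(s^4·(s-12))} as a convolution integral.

6/(s^4·(s-12)) = (6/s^4)·(1/(s-12)) = L{t^3}·L{e^(12t)}. So f(t) = t^3*e^(12t) = ∫₀ᵗ τ^3·e^(12(t-τ)) dτ

Final answer: ∫₀ᵗ τ^3·e^(12(t-τ)) dτ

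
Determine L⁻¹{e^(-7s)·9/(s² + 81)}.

L⁻¹{9/(s² + 81)} = sin(9t). By the time shift theorem, L⁻¹{e^(-as)F(s)} = u(t-a)f(t-a) with a=7, so L⁻¹{e^(-7s)·9/(s² + 81)} = u(t-7)·sin(9(t-7))

Final answer: u(t-7)·sin(9(t-7))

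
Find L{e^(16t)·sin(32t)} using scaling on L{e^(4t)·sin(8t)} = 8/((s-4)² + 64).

Scaling with a=4: L{e^(16t)·sin(32t)} = (1/4) · 8/((s/4-4)² + 64). Simplifying: 32/((s-16)² + 1024)

Final answer: 32/((s-16)² + 1024)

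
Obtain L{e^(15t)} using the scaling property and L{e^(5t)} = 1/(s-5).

Using L{f(at)} = (1/a)F(s/a) with a=3 and f(t) = e^(5t): L{e^(15t)} = (1/3) · 1/((s/3)-5) = (1/3) · 3/(s-15) = 1/(s-15)

Final answer: 1/(s-15)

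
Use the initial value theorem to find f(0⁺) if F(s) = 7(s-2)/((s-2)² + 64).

f(0⁺) = lim_{s→∞} sF(s) = lim_{s→∞} 7s(s-2)/((s-2)² + 64) = 7

Final answer: 7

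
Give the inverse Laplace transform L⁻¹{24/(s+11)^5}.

L⁻¹{n!/(s-a)^(n+1)} = t^n·e^(at), so L⁻¹{24/(s+11)^5} = t^4·e^(-11t)

Final answer: t^4·e^(-11t)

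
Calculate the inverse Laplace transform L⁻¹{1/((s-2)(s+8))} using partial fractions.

Decompose: A/(s-2) + B/(s+8). A = 1/10, B = -1/10. f(t) = (e^(2t) - e^(-8t))/10

Final answer: (e^(2t) - e^(-8t))/10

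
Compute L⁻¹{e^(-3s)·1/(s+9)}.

L⁻¹{1/(s+9)} = e^(-9t). By the time shift theorem, L⁻¹{e^(-as)F(s)} = u(t-a)f(t-a) with a=3, so L⁻¹{e^(-3s)·1/(s+9)} = u(t-3)·e^(-9(t-3))

Final answer: u(t-3)·e^(-9(t-3))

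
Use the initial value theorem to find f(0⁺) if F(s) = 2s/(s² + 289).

f(0⁺) = lim_{s→∞} s·2s/(s² + 289) = lim_{s→∞} 2s²/(s² + 289) = 2

Final answer: 2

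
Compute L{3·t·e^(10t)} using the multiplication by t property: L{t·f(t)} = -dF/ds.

Using L{t^n·e^(at)} = n!/(s-a)^(n+1), L{t·e^(10t)} = 1/(s-10)^2, so L{3·t·e^(10t)} = 3·1/(s-10)^2 = 3/(s-10)^2

Final answer: 3/(s-10)^2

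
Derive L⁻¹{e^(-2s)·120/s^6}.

L⁻¹{120/s^6} = t^5. By the time shift theorem, L⁻¹{e^(-as)F(s)} = u(t-a)f(t-a) with a=2, so L⁻¹{e^(-2s)·120/s^6} = u(t-2)·(t-2)^5

Final answer: u(t-2)·(t-2)^5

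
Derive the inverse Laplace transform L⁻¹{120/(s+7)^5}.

L⁻¹{n!/(s-a)^(n+1)} = t^n·e^(at) with n=4, a=-7. So L⁻¹{24/(s+7)^5} = t^4·e^(-7t), and L⁻¹{120/(s+7)^5} = (120/24)·t^4·e^(-7t) = 5·t^4·e^(-7t)

Final answer: 5·t^4·e^(-7t)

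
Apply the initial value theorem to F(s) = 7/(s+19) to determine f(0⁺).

f(0⁺) = lim_{s→∞} s·7/(s+19) = lim_{s→∞} 7s/(s+19) = 7

Final answer: 7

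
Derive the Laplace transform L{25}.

L{25} = 25 · L{1} = 25/s

Final answer: 25/s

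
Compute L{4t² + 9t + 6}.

L{4t² + 9t + 6} = 4·2/s³ + 9/s² + 6/s = 8/s³ + 9/s² + 6/s

Final answer: 8/s³ + 9/s² + 6/s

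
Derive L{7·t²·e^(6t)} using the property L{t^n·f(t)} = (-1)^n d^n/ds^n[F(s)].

L{e^(6t)} = 1/(s-6). d/ds[1/(s-6)] = -1/(s-6)². d²/ds²[1/(s-6)] = 2/(s-6)³. So L{t²·e^(6t)} = (-1)² · 2/(s-6)³ = 2/(s-6)³. Then L{7·t²·e^(6t)} = 7·2/(s-6)³ = 14/(s-6)³

Final answer: 14/(s-6)³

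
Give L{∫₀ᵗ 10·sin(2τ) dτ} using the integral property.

L{∫₀ᵗ f(τ)dτ} = F(s)/s with F(s) = 20/(s² + 4), so the result is (20/(s² + 4))/s = 20/(s(s² + 4))

Final answer: 20/(s(s² + 4))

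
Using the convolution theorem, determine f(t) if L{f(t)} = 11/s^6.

11/s^6 = (11/s)·(1/s^5) = L{11}·L{t^4/24}. By convolution, f(t) = 11*t^4/24 = ∫₀ᵗ 11·τ^4/24 dτ = 11·t^5/120

Final answer: 11·t^5/120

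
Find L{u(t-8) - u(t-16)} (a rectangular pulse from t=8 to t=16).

L{u(t-a)} = e^(-as)/s. L{u(t-8) - u(t-16)} = (e^(-8s) - e^(-16s))/s

Final answer: (e^(-8s) - e^(-16s))/s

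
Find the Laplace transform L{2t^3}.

L{2t^3} = 2 · L{t^3} = 2 · 6/s^4 = 12/s^4

Final answer: 12/s^4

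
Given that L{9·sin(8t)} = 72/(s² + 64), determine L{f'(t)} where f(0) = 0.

L{f'(t)} = s·F(s) - f(0) = s·72/(s² + 64) - 0 = 72s/(s² + 64)

Final answer: 72s/(s² + 64)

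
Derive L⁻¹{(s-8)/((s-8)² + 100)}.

Using frequency shift: L⁻¹{(s-a)/((s-a)² + b²)} = e^(at)cos(bt). Here a=8, b=10

Final answer: e^(8t)·cos(10t)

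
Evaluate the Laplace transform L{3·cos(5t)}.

L{cos(ωt)} = s/(s² + ω²), so L{cos(5t)} = s/(s² + 25). Then L{3·cos(5t)} = 3·s/(s² + 25) = 3s/(s² + 25)

Final answer: 3s/(s² + 25)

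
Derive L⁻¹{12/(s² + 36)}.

This is the form c·a/(s² + a²) with a = 6, c = 2. L⁻¹ = 2·sin(6t)

Final answer: 2·sin(6t)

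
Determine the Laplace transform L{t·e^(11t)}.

L{t^n·e^(at)} = n!/(s-a)^(n+1), so L{t·e^(11t)} = 1/(s-11)^2

Final answer: 1/(s-11)^2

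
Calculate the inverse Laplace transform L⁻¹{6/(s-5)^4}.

L⁻¹{n!/(s-a)^(n+1)} = t^n·e^(at), so L⁻¹{6/(s-5)^4} = t^3·e^(5t)

Final answer: t^3·e^(5t)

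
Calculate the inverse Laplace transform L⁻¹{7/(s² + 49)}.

L⁻¹{7/(s² + 49)} = sin(7t)

Final answer: sin(7t)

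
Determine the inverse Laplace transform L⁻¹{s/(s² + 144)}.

L⁻¹{s/(s² + 144)} = cos(12t)

Final answer: cos(12t)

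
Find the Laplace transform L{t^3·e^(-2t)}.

L{t^n·e^(at)} = n!/(s-a)^(n+1), so L{t^3·e^(-2t)} = 6/(s+2)^4

Final answer: 6/(s+2)^4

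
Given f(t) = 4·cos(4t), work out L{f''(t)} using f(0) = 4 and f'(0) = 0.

F(s) = 4s/(s² + 16). L{f''(t)} = s²F(s) - sf(0) - f'(0) = 4s³/(s² + 16) - 4s = (4s³ - 4s(s² + 16))/(s² + 16) = -64s/(s² + 16)

Final answer: -64s/(s² + 16)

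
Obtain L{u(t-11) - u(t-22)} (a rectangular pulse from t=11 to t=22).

L{u(t-a)} = e^(-as)/s. L{u(t-11) - u(t-22)} = (e^(-11s) - e^(-22s))/s

Final answer: (e^(-11s) - e^(-22s))/s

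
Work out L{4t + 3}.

L{4t + 3} = 4·L{t} + 3·L{1} = 4/s² + 3/s

Final answer: 4/s² + 3/s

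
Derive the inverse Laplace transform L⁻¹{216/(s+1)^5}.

L⁻¹{n!/(s-a)^(n+1)} = t^n·e^(at) with n=4, a=-1. So L⁻¹{24/(s+1)^5} = t^4·e^(-t), and L⁻¹{216/(s+1)^5} = (216/24)·t^4·e^(-t) = 9·t^4·e^(-t)

Final answer: 9·t^4·e^(-t)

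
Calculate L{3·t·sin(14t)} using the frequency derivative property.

L{sin(14t)} = 14/(s² + 196). By L{t·f(t)} = -F'(s): -d/ds[14/(s² + 196)] = -(14)·(-2s)/(s² + 196)² = 28s/(s² + 196)². Then L{3·t·sin(14t)} = 3·28s/(s² + 196)² = 84s/(s² + 196)²

Final answer: 84s/(s² + 196)²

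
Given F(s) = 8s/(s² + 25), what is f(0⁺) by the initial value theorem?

f(0⁺) = lim_{s→∞} s·8s/(s² + 25) = lim_{s→∞} 8s²/(s² + 25) = 8

Final answer: 8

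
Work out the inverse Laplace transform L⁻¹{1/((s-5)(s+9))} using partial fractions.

Decompose: A/(s-5) + B/(s+9). A = 1/14, B = -1/14. f(t) = (e^(5t) - e^(-9t))/14

Final answer: (e^(5t) - e^(-9t))/14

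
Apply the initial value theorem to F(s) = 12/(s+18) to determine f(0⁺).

f(0⁺) = lim_{s→∞} s·12/(s+18) = lim_{s→∞} 12s/(s+18) = 12

Final answer: 12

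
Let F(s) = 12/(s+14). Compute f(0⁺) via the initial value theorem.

f(0⁺) = lim_{s→∞} s·12/(s+14) = lim_{s→∞} 12s/(s+14) = 12

Final answer: 12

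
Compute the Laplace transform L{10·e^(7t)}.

L{e^(at)} = 1/(s-a), so L{e^(7t)} = 1/(s-7). Then L{10·e^(7t)} = 10/(s-7)

Final answer: 10/(s-7)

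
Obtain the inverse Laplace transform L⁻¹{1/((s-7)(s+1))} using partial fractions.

Decompose: A/(s-7) + B/(s+1). A = 1/8, B = -1/8. f(t) = (e^(7t) - e^(-t))/8

Final answer: (e^(7t) - e^(-t))/8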